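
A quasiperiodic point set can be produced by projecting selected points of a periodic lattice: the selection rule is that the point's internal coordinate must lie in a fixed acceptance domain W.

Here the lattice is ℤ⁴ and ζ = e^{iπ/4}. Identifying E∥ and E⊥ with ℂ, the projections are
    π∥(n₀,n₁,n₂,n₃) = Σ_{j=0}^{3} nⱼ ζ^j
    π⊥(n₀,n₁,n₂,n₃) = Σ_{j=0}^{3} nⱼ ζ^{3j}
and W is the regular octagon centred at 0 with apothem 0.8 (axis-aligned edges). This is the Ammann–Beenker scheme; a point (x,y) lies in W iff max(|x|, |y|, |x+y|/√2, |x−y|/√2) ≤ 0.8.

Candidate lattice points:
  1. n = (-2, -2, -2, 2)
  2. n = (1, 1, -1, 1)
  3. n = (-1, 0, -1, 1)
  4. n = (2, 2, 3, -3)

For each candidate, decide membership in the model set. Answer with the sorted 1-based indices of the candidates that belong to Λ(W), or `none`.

Internal map: ζ^{3j} for j=0..3 gives (1,0), (−√2/2,√2/2), (0,−1), (√2/2,√2/2).
candidate 1: n = (-2, -2, -2, 2) → π⊥ ≈ (+0.8284, +2.0000); max(|x|,|y|,|x±y|/√2) = 2.0000 > 0.8 ⇒ ∉ W
candidate 2: n = (1, 1, -1, 1) → π⊥ ≈ (+1.0000, +2.4142); max(|x|,|y|,|x±y|/√2) = 2.4142 > 0.8 ⇒ ∉ W
candidate 3: n = (-1, 0, -1, 1) → π⊥ ≈ (-0.2929, +1.7071); max(|x|,|y|,|x±y|/√2) = 1.7071 > 0.8 ⇒ ∉ W
candidate 4: n = (2, 2, 3, -3) → π⊥ ≈ (-1.5355, -3.7071); max(|x|,|y|,|x±y|/√2) = 3.7071 > 0.8 ⇒ ∉ W

none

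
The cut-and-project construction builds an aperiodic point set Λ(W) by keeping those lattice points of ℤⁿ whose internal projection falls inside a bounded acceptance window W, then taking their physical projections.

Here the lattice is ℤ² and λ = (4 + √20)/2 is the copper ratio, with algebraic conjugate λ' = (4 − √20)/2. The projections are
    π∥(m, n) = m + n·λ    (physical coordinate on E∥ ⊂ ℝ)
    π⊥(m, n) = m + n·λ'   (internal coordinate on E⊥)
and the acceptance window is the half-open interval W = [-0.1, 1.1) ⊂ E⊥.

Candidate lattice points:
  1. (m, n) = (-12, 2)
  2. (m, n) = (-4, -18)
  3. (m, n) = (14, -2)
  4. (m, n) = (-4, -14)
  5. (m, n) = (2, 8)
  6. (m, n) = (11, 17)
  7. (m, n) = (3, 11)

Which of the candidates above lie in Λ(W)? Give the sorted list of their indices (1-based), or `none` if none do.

2, 5, 7

λ' = (4−√20)/2 ≈ -0.236068.
candidate 1: (m,n)=(-12,2) → π∥ = -12+2·λ ≈ -3.527864, π⊥ = -12+2·λ' ≈ -12.472136 ∉ [-0.1, 1.1) ⇒ out
candidate 2: (m,n)=(-4,-18) → π∥ = -4-18·λ ≈ -80.249224, π⊥ = -4-18·λ' ≈ 0.249224 ∈ [-0.1, 1.1) ⇒ IN Λ
candidate 3: (m,n)=(14,-2) → π∥ = 14-2·λ ≈ 5.527864, π⊥ = 14-2·λ' ≈ 14.472136 ∉ [-0.1, 1.1) ⇒ out
candidate 4: (m,n)=(-4,-14) → π∥ = -4-14·λ ≈ -63.304952, π⊥ = -4-14·λ' ≈ -0.695048 ∉ [-0.1, 1.1) ⇒ out
candidate 5: (m,n)=(2,8) → π∥ = 2+8·λ ≈ 35.888544, π⊥ = 2+8·λ' ≈ 0.111456 ∈ [-0.1, 1.1) ⇒ IN Λ
candidate 6: (m,n)=(11,17) → π∥ = 11+17·λ ≈ 83.013156, π⊥ = 11+17·λ' ≈ 6.986844 ∉ [-0.1, 1.1) ⇒ out
candidate 7: (m,n)=(3,11) → π∥ = 3+11·λ ≈ 49.596748, π⊥ = 3+11·λ' ≈ 0.403252 ∈ [-0.1, 1.1) ⇒ IN Λ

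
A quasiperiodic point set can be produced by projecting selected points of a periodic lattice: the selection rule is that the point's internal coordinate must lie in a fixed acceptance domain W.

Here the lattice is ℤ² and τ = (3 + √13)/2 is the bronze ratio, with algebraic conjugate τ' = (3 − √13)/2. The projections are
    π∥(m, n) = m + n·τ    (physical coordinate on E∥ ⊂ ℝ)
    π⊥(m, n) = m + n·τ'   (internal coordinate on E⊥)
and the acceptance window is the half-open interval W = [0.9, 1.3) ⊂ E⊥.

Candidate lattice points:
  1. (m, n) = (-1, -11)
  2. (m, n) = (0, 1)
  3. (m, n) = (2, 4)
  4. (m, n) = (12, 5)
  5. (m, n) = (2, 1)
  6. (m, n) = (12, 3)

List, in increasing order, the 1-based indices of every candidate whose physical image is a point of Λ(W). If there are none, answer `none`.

none

τ' = (3−√13)/2 ≈ -0.3028.
#1 (-1,-11): internal coord -1 + (-11)·τ' = +2.3305; +2.3305 ∉ [0.9, 1.3) → out
#2 (0,1): internal coord 0 + (1)·τ' = -0.3028; -0.3028 ∉ [0.9, 1.3) → out
#3 (2,4): internal coord 2 + (4)·τ' = +0.7889; +0.7889 ∉ [0.9, 1.3) → out
#4 (12,5): internal coord 12 + (5)·τ' = +10.4861; +10.4861 ∉ [0.9, 1.3) → out
#5 (2,1): internal coord 2 + (1)·τ' = +1.6972; +1.6972 ∉ [0.9, 1.3) → out
#6 (12,3): internal coord 12 + (3)·τ' = +11.0917; +11.0917 ∉ [0.9, 1.3) → out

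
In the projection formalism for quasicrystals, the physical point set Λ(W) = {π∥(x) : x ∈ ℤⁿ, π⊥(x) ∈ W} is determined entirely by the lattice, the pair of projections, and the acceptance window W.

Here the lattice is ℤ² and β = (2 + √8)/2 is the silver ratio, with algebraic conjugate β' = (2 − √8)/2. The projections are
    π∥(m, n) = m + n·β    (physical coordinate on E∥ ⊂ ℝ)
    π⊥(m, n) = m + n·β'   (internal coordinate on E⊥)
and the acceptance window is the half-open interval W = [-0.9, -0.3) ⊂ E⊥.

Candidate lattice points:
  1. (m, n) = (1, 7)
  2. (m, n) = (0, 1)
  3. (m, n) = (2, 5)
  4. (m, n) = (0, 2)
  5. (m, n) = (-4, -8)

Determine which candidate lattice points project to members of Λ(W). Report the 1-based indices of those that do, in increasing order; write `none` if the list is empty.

Compute β' = (2−√8)/2 = -0.4142, so π⊥(m,n) = m -0.4142·n.
[1] lift (1,7): star map gives -1.8995; window check -0.9 ≤ -1.8995 < -0.3 is false → out
[2] lift (0,1): star map gives -0.4142; window check -0.9 ≤ -0.4142 < -0.3 is true → IN Λ
[3] lift (2,5): star map gives -0.0711; window check -0.9 ≤ -0.0711 < -0.3 is false → out
[4] lift (0,2): star map gives -0.8284; window check -0.9 ≤ -0.8284 < -0.3 is true → IN Λ
[5] lift (-4,-8): star map gives -0.6863; window check -0.9 ≤ -0.6863 < -0.3 is true → IN Λ

2, 4, 5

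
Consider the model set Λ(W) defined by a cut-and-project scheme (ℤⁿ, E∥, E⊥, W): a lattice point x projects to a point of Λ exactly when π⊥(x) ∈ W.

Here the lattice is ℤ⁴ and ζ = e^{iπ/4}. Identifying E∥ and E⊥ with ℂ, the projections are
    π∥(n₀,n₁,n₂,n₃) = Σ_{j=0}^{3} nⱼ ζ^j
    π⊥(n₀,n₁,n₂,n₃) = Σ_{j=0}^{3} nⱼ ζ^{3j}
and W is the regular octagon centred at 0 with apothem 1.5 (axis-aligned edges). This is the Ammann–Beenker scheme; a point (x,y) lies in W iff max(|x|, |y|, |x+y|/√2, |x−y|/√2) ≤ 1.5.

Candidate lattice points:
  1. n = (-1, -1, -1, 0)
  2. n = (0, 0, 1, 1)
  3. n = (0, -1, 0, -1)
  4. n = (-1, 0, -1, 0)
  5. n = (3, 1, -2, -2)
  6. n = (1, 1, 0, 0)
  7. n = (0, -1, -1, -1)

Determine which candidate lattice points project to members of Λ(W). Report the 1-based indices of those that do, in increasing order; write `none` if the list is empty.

1, 2, 3, 4, 6, 7

Internal map: ζ^{3j} for j=0..3 gives (1,0), (−√2/2,√2/2), (0,−1), (√2/2,√2/2).
candidate 1: n = (-1, -1, -1, 0) → π⊥ ≈ (-0.29289, +0.29289); max(|x|,|y|,|x±y|/√2) = 0.41421 ≤ 1.5 ⇒ ∈ W
candidate 2: n = (0, 0, 1, 1) → π⊥ ≈ (+0.70711, -0.29289); max(|x|,|y|,|x±y|/√2) = 0.70711 ≤ 1.5 ⇒ ∈ W
candidate 3: n = (0, -1, 0, -1) → π⊥ ≈ (+0.00000, -1.41421); max(|x|,|y|,|x±y|/√2) = 1.41421 ≤ 1.5 ⇒ ∈ W
candidate 4: n = (-1, 0, -1, 0) → π⊥ ≈ (-1.00000, +1.00000); max(|x|,|y|,|x±y|/√2) = 1.41421 ≤ 1.5 ⇒ ∈ W
candidate 5: n = (3, 1, -2, -2) → π⊥ ≈ (+0.87868, +1.29289); max(|x|,|y|,|x±y|/√2) = 1.53553 > 1.5 ⇒ ∉ W
candidate 6: n = (1, 1, 0, 0) → π⊥ ≈ (+0.29289, +0.70711); max(|x|,|y|,|x±y|/√2) = 0.70711 ≤ 1.5 ⇒ ∈ W
candidate 7: n = (0, -1, -1, -1) → π⊥ ≈ (+0.00000, -0.41421); max(|x|,|y|,|x±y|/√2) = 0.41421 ≤ 1.5 ⇒ ∈ W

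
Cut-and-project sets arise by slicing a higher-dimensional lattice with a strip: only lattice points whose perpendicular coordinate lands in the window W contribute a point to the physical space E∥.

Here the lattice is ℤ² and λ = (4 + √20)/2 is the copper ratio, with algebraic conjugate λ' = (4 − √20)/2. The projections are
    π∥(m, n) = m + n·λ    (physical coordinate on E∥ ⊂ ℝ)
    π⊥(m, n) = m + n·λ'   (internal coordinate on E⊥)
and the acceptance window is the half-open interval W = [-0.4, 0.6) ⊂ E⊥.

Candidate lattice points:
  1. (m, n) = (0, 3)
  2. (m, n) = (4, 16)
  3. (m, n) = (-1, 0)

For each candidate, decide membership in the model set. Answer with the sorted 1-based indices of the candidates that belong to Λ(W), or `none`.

2

Numerically λ ≈ 4.23607 and λ' = −1/λ ≈ -0.23607.
[1] lift (0,3): star map gives -0.70820; window check -0.4 ≤ -0.70820 < 0.6 is false → out
[2] lift (4,16): star map gives 0.22291; window check -0.4 ≤ 0.22291 < 0.6 is true → IN Λ
[3] lift (-1,0): star map gives -1.00000; window check -0.4 ≤ -1.00000 < 0.6 is false → out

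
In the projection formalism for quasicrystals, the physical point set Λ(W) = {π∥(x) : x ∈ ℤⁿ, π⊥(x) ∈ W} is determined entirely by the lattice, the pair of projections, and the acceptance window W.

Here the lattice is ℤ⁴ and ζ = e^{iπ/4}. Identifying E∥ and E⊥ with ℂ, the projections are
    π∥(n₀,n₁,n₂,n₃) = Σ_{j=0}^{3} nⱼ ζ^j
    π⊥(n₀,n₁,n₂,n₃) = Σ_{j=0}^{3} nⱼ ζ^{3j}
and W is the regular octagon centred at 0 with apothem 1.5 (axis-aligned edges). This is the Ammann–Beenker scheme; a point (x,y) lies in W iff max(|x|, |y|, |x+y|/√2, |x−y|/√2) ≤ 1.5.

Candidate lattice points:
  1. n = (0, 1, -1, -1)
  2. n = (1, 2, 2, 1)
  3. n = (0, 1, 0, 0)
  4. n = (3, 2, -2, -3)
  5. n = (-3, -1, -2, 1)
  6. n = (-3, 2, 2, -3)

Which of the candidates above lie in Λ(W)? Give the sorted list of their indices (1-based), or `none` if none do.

Internal map: ζ^{3j} for j=0..3 gives (1,0), (−√2/2,√2/2), (0,−1), (√2/2,√2/2).
#1 (0, 1, -1, -1): internal (-1.414214, 1.000000); octagon support 1.707107 vs apothem 1.5 → ∉ W
#2 (1, 2, 2, 1): internal (0.292893, 0.121320); octagon support 0.292893 vs apothem 1.5 → ∈ W
#3 (0, 1, 0, 0): internal (-0.707107, 0.707107); octagon support 1.000000 vs apothem 1.5 → ∈ W
#4 (3, 2, -2, -3): internal (-0.535534, 1.292893); octagon support 1.292893 vs apothem 1.5 → ∈ W
#5 (-3, -1, -2, 1): internal (-1.585786, 2.000000); octagon support 2.535534 vs apothem 1.5 → ∉ W
#6 (-3, 2, 2, -3): internal (-6.535534, -2.707107); octagon support 6.535534 vs apothem 1.5 → ∉ W

2, 3, 4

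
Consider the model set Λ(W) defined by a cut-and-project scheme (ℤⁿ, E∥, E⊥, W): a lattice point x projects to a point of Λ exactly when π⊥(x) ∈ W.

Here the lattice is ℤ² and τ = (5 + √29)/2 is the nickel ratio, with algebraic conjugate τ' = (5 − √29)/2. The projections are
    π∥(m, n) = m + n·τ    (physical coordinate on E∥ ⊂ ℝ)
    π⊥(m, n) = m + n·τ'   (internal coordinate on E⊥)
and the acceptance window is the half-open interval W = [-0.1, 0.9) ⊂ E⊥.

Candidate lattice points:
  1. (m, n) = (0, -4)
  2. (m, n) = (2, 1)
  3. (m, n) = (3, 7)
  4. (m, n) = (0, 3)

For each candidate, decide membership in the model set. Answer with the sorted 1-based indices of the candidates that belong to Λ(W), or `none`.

Numerically τ ≈ 5.1926 and τ' = −1/τ ≈ -0.1926.
[1] lift (0,-4): star map gives 0.7703; window check -0.1 ≤ 0.7703 < 0.9 is true → IN Λ
[2] lift (2,1): star map gives 1.8074; window check -0.1 ≤ 1.8074 < 0.9 is false → out
[3] lift (3,7): star map gives 1.6519; window check -0.1 ≤ 1.6519 < 0.9 is false → out
[4] lift (0,3): star map gives -0.5777; window check -0.1 ≤ -0.5777 < 0.9 is false → out

1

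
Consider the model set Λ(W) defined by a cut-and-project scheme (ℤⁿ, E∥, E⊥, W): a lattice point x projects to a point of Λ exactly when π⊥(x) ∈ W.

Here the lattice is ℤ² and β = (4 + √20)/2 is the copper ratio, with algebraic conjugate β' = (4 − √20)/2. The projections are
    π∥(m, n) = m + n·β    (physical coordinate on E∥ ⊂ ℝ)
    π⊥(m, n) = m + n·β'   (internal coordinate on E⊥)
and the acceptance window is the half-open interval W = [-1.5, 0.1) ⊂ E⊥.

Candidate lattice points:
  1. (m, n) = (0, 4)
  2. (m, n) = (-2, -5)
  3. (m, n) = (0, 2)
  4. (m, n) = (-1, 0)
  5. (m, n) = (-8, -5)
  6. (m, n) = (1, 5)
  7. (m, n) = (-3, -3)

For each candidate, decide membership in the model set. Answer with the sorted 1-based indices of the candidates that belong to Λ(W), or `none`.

β' = (4−√20)/2 ≈ -0.2361.
candidate 1: (m,n)=(0,4) → π∥ = 0+4·β ≈ 16.9443, π⊥ = 0+4·β' ≈ -0.9443 ∈ [-1.5, 0.1) ⇒ IN Λ
candidate 2: (m,n)=(-2,-5) → π∥ = -2-5·β ≈ -23.1803, π⊥ = -2-5·β' ≈ -0.8197 ∈ [-1.5, 0.1) ⇒ IN Λ
candidate 3: (m,n)=(0,2) → π∥ = 0+2·β ≈ 8.4721, π⊥ = 0+2·β' ≈ -0.4721 ∈ [-1.5, 0.1) ⇒ IN Λ
candidate 4: (m,n)=(-1,0) → π∥ = -1+0·β ≈ -1.0000, π⊥ = -1+0·β' ≈ -1.0000 ∈ [-1.5, 0.1) ⇒ IN Λ
candidate 5: (m,n)=(-8,-5) → π∥ = -8-5·β ≈ -29.1803, π⊥ = -8-5·β' ≈ -6.8197 ∉ [-1.5, 0.1) ⇒ out
candidate 6: (m,n)=(1,5) → π∥ = 1+5·β ≈ 22.1803, π⊥ = 1+5·β' ≈ -0.1803 ∈ [-1.5, 0.1) ⇒ IN Λ
candidate 7: (m,n)=(-3,-3) → π∥ = -3-3·β ≈ -15.7082, π⊥ = -3-3·β' ≈ -2.2918 ∉ [-1.5, 0.1) ⇒ out

1, 2, 3, 4, 6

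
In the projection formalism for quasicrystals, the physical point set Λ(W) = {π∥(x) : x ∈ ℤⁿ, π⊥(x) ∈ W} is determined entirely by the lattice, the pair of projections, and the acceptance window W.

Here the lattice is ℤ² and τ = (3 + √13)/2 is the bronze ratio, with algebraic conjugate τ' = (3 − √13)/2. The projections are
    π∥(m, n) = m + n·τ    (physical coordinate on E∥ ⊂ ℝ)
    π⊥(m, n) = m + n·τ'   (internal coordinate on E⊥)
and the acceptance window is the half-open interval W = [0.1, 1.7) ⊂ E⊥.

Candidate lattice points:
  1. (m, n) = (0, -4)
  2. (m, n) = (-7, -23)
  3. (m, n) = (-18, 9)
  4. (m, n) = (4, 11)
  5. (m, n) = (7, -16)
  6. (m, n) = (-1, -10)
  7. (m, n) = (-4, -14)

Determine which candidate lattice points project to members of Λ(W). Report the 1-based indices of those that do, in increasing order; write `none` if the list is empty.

Numerically τ ≈ 3.3028 and τ' = −1/τ ≈ -0.3028.
[1] lift (0,-4): star map gives 1.2111; window check 0.1 ≤ 1.2111 < 1.7 is true → IN Λ
[2] lift (-7,-23): star map gives -0.0362; window check 0.1 ≤ -0.0362 < 1.7 is false → out
[3] lift (-18,9): star map gives -20.7250; window check 0.1 ≤ -20.7250 < 1.7 is false → out
[4] lift (4,11): star map gives 0.6695; window check 0.1 ≤ 0.6695 < 1.7 is true → IN Λ
[5] lift (7,-16): star map gives 11.8444; window check 0.1 ≤ 11.8444 < 1.7 is false → out
[6] lift (-1,-10): star map gives 2.0278; window check 0.1 ≤ 2.0278 < 1.7 is false → out
[7] lift (-4,-14): star map gives 0.2389; window check 0.1 ≤ 0.2389 < 1.7 is true → IN Λ

1, 4, 7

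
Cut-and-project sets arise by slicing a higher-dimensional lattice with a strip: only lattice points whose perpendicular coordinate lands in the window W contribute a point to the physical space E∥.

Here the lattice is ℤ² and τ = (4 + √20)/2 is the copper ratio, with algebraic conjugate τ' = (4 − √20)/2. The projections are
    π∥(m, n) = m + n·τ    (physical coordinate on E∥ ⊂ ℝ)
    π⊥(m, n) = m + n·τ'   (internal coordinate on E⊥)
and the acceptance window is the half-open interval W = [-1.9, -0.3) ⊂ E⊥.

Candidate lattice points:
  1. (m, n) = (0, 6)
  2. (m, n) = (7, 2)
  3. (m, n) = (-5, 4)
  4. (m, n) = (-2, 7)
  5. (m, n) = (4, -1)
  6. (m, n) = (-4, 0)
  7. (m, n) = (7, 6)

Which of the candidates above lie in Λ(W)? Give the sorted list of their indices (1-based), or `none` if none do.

Compute τ' = (4−√20)/2 = -0.236068, so π⊥(m,n) = m -0.236068·n.
candidate 1: (m,n)=(0,6) → π∥ = 0+6·τ ≈ 25.416408, π⊥ = 0+6·τ' ≈ -1.416408 ∈ [-1.9, -0.3) ⇒ IN Λ
candidate 2: (m,n)=(7,2) → π∥ = 7+2·τ ≈ 15.472136, π⊥ = 7+2·τ' ≈ 6.527864 ∉ [-1.9, -0.3) ⇒ out
candidate 3: (m,n)=(-5,4) → π∥ = -5+4·τ ≈ 11.944272, π⊥ = -5+4·τ' ≈ -5.944272 ∉ [-1.9, -0.3) ⇒ out
candidate 4: (m,n)=(-2,7) → π∥ = -2+7·τ ≈ 27.652476, π⊥ = -2+7·τ' ≈ -3.652476 ∉ [-1.9, -0.3) ⇒ out
candidate 5: (m,n)=(4,-1) → π∥ = 4-1·τ ≈ -0.236068, π⊥ = 4-1·τ' ≈ 4.236068 ∉ [-1.9, -0.3) ⇒ out
candidate 6: (m,n)=(-4,0) → π∥ = -4+0·τ ≈ -4.000000, π⊥ = -4+0·τ' ≈ -4.000000 ∉ [-1.9, -0.3) ⇒ out
candidate 7: (m,n)=(7,6) → π∥ = 7+6·τ ≈ 32.416408, π⊥ = 7+6·τ' ≈ 5.583592 ∉ [-1.9, -0.3) ⇒ out

1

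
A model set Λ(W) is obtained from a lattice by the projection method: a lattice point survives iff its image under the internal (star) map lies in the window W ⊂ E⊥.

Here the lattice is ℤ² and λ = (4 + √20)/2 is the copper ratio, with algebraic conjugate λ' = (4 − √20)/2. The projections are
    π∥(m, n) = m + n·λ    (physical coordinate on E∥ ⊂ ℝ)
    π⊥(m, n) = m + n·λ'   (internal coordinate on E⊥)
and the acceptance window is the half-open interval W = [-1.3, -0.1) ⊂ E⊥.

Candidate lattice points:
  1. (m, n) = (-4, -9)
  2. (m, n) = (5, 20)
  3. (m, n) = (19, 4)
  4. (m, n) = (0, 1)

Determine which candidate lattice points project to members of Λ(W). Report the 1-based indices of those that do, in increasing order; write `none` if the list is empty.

4

λ' = (4−√20)/2 ≈ -0.2361.
#1 (-4,-9): internal coord -4 + (-9)·λ' = -1.8754; -1.8754 ∉ [-1.3, -0.1) → out
#2 (5,20): internal coord 5 + (20)·λ' = +0.2786; +0.2786 ∉ [-1.3, -0.1) → out
#3 (19,4): internal coord 19 + (4)·λ' = +18.0557; +18.0557 ∉ [-1.3, -0.1) → out
#4 (0,1): internal coord 0 + (1)·λ' = -0.2361; -0.2361 ∈ [-1.3, -0.1) → IN Λ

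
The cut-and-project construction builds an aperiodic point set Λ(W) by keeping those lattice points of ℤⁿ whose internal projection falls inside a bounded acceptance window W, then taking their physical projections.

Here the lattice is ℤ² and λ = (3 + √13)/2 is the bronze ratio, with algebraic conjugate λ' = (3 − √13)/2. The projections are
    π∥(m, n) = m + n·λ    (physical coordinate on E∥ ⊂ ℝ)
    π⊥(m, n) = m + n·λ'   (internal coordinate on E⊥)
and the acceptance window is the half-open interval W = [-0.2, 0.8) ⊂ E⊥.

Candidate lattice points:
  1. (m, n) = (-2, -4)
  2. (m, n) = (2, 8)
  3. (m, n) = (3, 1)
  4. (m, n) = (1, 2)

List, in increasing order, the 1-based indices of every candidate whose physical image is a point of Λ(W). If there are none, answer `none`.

Numerically λ ≈ 3.30278 and λ' = −1/λ ≈ -0.30278.
candidate 1: (m,n)=(-2,-4) → π∥ = -2-4·λ ≈ -15.21110, π⊥ = -2-4·λ' ≈ -0.78890 ∉ [-0.2, 0.8) ⇒ out
candidate 2: (m,n)=(2,8) → π∥ = 2+8·λ ≈ 28.42221, π⊥ = 2+8·λ' ≈ -0.42221 ∉ [-0.2, 0.8) ⇒ out
candidate 3: (m,n)=(3,1) → π∥ = 3+1·λ ≈ 6.30278, π⊥ = 3+1·λ' ≈ 2.69722 ∉ [-0.2, 0.8) ⇒ out
candidate 4: (m,n)=(1,2) → π∥ = 1+2·λ ≈ 7.60555, π⊥ = 1+2·λ' ≈ 0.39445 ∈ [-0.2, 0.8) ⇒ IN Λ

4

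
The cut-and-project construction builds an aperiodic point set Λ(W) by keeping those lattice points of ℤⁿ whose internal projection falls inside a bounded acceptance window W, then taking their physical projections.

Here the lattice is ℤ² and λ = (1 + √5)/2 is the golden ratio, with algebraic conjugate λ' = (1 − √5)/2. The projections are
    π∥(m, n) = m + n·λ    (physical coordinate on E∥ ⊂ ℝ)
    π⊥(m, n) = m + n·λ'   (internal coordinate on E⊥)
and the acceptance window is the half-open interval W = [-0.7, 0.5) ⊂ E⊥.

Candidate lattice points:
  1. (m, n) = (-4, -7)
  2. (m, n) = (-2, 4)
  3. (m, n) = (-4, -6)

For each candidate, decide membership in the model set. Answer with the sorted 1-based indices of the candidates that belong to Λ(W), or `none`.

Numerically λ ≈ 1.6180 and λ' = −1/λ ≈ -0.6180.
#1 (-4,-7): internal coord -4 + (-7)·λ' = +0.3262; +0.3262 ∈ [-0.7, 0.5) → IN Λ
#2 (-2,4): internal coord -2 + (4)·λ' = -4.4721; -4.4721 ∉ [-0.7, 0.5) → out
#3 (-4,-6): internal coord -4 + (-6)·λ' = -0.2918; -0.2918 ∈ [-0.7, 0.5) → IN Λ

1, 3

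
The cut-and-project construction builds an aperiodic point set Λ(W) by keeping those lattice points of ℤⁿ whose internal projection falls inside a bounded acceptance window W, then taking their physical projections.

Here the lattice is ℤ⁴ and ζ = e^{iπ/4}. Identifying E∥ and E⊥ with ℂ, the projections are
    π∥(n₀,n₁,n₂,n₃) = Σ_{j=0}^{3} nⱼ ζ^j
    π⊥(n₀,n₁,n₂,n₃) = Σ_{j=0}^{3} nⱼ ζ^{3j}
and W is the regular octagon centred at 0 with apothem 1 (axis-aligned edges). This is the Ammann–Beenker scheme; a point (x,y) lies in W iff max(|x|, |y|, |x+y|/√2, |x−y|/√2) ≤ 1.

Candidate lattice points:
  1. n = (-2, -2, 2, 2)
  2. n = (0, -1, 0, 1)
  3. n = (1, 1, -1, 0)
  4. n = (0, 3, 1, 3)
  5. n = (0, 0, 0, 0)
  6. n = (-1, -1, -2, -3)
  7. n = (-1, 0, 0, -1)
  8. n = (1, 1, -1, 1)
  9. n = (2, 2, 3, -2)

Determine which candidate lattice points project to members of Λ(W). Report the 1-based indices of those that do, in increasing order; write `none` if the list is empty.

With ζ = e^{iπ/4} the internal vectors are ζ^0,ζ^3,ζ^6,ζ^9.
#1 (-2, -2, 2, 2): internal (0.8284, -2.0000); octagon support 2.0000 vs apothem 1 → ∉ W
#2 (0, -1, 0, 1): internal (1.4142, 0.0000); octagon support 1.4142 vs apothem 1 → ∉ W
#3 (1, 1, -1, 0): internal (0.2929, 1.7071); octagon support 1.7071 vs apothem 1 → ∉ W
#4 (0, 3, 1, 3): internal (0.0000, 3.2426); octagon support 3.2426 vs apothem 1 → ∉ W
#5 (0, 0, 0, 0): internal (0.0000, 0.0000); octagon support 0.0000 vs apothem 1 → ∈ W
#6 (-1, -1, -2, -3): internal (-2.4142, -0.8284); octagon support 2.4142 vs apothem 1 → ∉ W
#7 (-1, 0, 0, -1): internal (-1.7071, -0.7071); octagon support 1.7071 vs apothem 1 → ∉ W
#8 (1, 1, -1, 1): internal (1.0000, 2.4142); octagon support 2.4142 vs apothem 1 → ∉ W
#9 (2, 2, 3, -2): internal (-0.8284, -3.0000); octagon support 3.0000 vs apothem 1 → ∉ W

5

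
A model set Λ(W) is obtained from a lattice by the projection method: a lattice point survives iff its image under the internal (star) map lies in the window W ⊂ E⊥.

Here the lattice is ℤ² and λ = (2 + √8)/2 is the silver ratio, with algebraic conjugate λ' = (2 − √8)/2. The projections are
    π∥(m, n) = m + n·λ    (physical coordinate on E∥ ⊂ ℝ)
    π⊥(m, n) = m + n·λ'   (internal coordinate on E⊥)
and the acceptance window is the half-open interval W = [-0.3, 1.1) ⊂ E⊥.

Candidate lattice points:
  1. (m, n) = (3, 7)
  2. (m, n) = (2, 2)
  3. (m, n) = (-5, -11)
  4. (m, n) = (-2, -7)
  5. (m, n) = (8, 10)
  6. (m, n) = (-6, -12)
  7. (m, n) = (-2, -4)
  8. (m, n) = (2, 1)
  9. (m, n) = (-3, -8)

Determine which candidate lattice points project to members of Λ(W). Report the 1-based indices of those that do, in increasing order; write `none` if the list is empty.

1, 4, 9

λ' = (2−√8)/2 ≈ -0.414214.
#1 (3,7): internal coord 3 + (7)·λ' = +0.100505; +0.100505 ∈ [-0.3, 1.1) → IN Λ
#2 (2,2): internal coord 2 + (2)·λ' = +1.171573; +1.171573 ∉ [-0.3, 1.1) → out
#3 (-5,-11): internal coord -5 + (-11)·λ' = -0.443651; -0.443651 ∉ [-0.3, 1.1) → out
#4 (-2,-7): internal coord -2 + (-7)·λ' = +0.899495; +0.899495 ∈ [-0.3, 1.1) → IN Λ
#5 (8,10): internal coord 8 + (10)·λ' = +3.857864; +3.857864 ∉ [-0.3, 1.1) → out
#6 (-6,-12): internal coord -6 + (-12)·λ' = -1.029437; -1.029437 ∉ [-0.3, 1.1) → out
#7 (-2,-4): internal coord -2 + (-4)·λ' = -0.343146; -0.343146 ∉ [-0.3, 1.1) → out
#8 (2,1): internal coord 2 + (1)·λ' = +1.585786; +1.585786 ∉ [-0.3, 1.1) → out
#9 (-3,-8): internal coord -3 + (-8)·λ' = +0.313708; +0.313708 ∈ [-0.3, 1.1) → IN Λ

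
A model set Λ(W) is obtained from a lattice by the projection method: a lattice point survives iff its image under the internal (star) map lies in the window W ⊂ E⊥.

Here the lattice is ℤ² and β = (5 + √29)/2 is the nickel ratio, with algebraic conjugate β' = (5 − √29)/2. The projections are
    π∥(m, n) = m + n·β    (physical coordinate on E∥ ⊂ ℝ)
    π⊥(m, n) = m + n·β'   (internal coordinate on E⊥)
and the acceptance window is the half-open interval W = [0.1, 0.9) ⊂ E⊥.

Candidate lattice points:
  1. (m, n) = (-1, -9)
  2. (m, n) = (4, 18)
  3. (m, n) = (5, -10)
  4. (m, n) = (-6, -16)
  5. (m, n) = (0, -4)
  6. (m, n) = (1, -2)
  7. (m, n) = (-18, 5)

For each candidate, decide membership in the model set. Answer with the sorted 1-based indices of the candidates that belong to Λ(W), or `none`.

1, 2, 5

β' = (5−√29)/2 ≈ -0.1926.
#1 (-1,-9): internal coord -1 + (-9)·β' = +0.7332; +0.7332 ∈ [0.1, 0.9) → IN Λ
#2 (4,18): internal coord 4 + (18)·β' = +0.5335; +0.5335 ∈ [0.1, 0.9) → IN Λ
#3 (5,-10): internal coord 5 + (-10)·β' = +6.9258; +6.9258 ∉ [0.1, 0.9) → out
#4 (-6,-16): internal coord -6 + (-16)·β' = -2.9187; -2.9187 ∉ [0.1, 0.9) → out
#5 (0,-4): internal coord 0 + (-4)·β' = +0.7703; +0.7703 ∈ [0.1, 0.9) → IN Λ
#6 (1,-2): internal coord 1 + (-2)·β' = +1.3852; +1.3852 ∉ [0.1, 0.9) → out
#7 (-18,5): internal coord -18 + (5)·β' = -18.9629; -18.9629 ∉ [0.1, 0.9) → out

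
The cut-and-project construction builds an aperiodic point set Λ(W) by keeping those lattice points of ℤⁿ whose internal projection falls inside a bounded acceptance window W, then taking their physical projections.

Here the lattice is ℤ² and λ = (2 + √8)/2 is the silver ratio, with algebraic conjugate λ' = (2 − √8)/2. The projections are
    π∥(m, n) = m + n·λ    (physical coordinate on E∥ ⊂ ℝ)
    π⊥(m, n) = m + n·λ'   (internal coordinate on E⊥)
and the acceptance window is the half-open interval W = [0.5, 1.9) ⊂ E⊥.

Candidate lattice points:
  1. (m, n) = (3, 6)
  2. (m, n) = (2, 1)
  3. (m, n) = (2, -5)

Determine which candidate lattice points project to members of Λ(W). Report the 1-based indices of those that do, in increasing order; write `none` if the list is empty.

1, 2

Compute λ' = (2−√8)/2 = -0.4142, so π⊥(m,n) = m -0.4142·n.
[1] lift (3,6): star map gives 0.5147; window check 0.5 ≤ 0.5147 < 1.9 is true → IN Λ
[2] lift (2,1): star map gives 1.5858; window check 0.5 ≤ 1.5858 < 1.9 is true → IN Λ
[3] lift (2,-5): star map gives 4.0711; window check 0.5 ≤ 4.0711 < 1.9 is false → out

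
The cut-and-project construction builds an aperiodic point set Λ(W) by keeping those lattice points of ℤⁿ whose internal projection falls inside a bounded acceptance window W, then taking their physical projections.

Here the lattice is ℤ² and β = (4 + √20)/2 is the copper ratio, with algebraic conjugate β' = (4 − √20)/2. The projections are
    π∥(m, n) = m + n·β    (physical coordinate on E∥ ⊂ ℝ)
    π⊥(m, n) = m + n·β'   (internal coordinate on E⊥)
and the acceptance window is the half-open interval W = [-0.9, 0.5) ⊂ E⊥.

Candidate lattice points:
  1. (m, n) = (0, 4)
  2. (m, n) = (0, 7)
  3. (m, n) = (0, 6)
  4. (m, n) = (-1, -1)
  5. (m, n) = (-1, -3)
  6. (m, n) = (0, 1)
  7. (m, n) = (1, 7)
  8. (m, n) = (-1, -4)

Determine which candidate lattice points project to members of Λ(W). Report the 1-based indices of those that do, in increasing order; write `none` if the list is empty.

4, 5, 6, 7, 8

β' = (4−√20)/2 ≈ -0.23607.
#1 (0,4): internal coord 0 + (4)·β' = -0.94427; -0.94427 ∉ [-0.9, 0.5) → out
#2 (0,7): internal coord 0 + (7)·β' = -1.65248; -1.65248 ∉ [-0.9, 0.5) → out
#3 (0,6): internal coord 0 + (6)·β' = -1.41641; -1.41641 ∉ [-0.9, 0.5) → out
#4 (-1,-1): internal coord -1 + (-1)·β' = -0.76393; -0.76393 ∈ [-0.9, 0.5) → IN Λ
#5 (-1,-3): internal coord -1 + (-3)·β' = -0.29180; -0.29180 ∈ [-0.9, 0.5) → IN Λ
#6 (0,1): internal coord 0 + (1)·β' = -0.23607; -0.23607 ∈ [-0.9, 0.5) → IN Λ
#7 (1,7): internal coord 1 + (7)·β' = -0.65248; -0.65248 ∈ [-0.9, 0.5) → IN Λ
#8 (-1,-4): internal coord -1 + (-4)·β' = -0.05573; -0.05573 ∈ [-0.9, 0.5) → IN Λ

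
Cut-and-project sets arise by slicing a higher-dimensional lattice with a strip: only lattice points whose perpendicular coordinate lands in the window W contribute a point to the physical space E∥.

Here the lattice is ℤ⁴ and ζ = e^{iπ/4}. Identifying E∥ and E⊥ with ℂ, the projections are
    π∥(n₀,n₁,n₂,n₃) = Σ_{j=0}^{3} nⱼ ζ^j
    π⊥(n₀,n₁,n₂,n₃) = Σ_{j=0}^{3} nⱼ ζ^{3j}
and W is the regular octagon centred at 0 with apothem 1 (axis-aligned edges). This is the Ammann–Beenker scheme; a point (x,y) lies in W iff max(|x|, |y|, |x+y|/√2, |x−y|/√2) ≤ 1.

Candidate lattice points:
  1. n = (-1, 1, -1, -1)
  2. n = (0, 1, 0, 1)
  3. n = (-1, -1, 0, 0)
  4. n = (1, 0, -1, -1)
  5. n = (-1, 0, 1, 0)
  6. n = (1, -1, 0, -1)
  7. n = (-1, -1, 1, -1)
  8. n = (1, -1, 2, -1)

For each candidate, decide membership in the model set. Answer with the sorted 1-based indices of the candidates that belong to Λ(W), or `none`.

With ζ = e^{iπ/4} the internal vectors are ζ^0,ζ^3,ζ^6,ζ^9.
candidate 1: n = (-1, 1, -1, -1) → π⊥ ≈ (-2.41421, +1.00000); max(|x|,|y|,|x±y|/√2) = 2.41421 > 1 ⇒ ∉ W
candidate 2: n = (0, 1, 0, 1) → π⊥ ≈ (+0.00000, +1.41421); max(|x|,|y|,|x±y|/√2) = 1.41421 > 1 ⇒ ∉ W
candidate 3: n = (-1, -1, 0, 0) → π⊥ ≈ (-0.29289, -0.70711); max(|x|,|y|,|x±y|/√2) = 0.70711 ≤ 1 ⇒ ∈ W
candidate 4: n = (1, 0, -1, -1) → π⊥ ≈ (+0.29289, +0.29289); max(|x|,|y|,|x±y|/√2) = 0.41421 ≤ 1 ⇒ ∈ W
candidate 5: n = (-1, 0, 1, 0) → π⊥ ≈ (-1.00000, -1.00000); max(|x|,|y|,|x±y|/√2) = 1.41421 > 1 ⇒ ∉ W
candidate 6: n = (1, -1, 0, -1) → π⊥ ≈ (+1.00000, -1.41421); max(|x|,|y|,|x±y|/√2) = 1.70711 > 1 ⇒ ∉ W
candidate 7: n = (-1, -1, 1, -1) → π⊥ ≈ (-1.00000, -2.41421); max(|x|,|y|,|x±y|/√2) = 2.41421 > 1 ⇒ ∉ W
candidate 8: n = (1, -1, 2, -1) → π⊥ ≈ (+1.00000, -3.41421); max(|x|,|y|,|x±y|/√2) = 3.41421 > 1 ⇒ ∉ W

3, 4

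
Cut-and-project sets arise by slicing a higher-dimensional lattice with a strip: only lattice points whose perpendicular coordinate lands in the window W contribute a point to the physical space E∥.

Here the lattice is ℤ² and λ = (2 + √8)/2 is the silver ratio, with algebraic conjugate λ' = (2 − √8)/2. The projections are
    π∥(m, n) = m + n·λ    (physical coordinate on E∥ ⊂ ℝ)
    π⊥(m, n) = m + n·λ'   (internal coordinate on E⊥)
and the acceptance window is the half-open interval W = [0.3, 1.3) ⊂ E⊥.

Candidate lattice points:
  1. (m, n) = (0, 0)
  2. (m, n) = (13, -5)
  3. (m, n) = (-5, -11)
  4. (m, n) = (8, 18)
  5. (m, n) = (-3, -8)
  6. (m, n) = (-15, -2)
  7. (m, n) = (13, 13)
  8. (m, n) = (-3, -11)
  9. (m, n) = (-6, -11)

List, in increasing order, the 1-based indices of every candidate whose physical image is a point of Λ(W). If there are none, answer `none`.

4, 5

λ' = (2−√8)/2 ≈ -0.41421.
[1] lift (0,0): star map gives 0.00000; window check 0.3 ≤ 0.00000 < 1.3 is false → out
[2] lift (13,-5): star map gives 15.07107; window check 0.3 ≤ 15.07107 < 1.3 is false → out
[3] lift (-5,-11): star map gives -0.44365; window check 0.3 ≤ -0.44365 < 1.3 is false → out
[4] lift (8,18): star map gives 0.54416; window check 0.3 ≤ 0.54416 < 1.3 is true → IN Λ
[5] lift (-3,-8): star map gives 0.31371; window check 0.3 ≤ 0.31371 < 1.3 is true → IN Λ
[6] lift (-15,-2): star map gives -14.17157; window check 0.3 ≤ -14.17157 < 1.3 is false → out
[7] lift (13,13): star map gives 7.61522; window check 0.3 ≤ 7.61522 < 1.3 is false → out
[8] lift (-3,-11): star map gives 1.55635; window check 0.3 ≤ 1.55635 < 1.3 is false → out
[9] lift (-6,-11): star map gives -1.44365; window check 0.3 ≤ -1.44365 < 1.3 is false → out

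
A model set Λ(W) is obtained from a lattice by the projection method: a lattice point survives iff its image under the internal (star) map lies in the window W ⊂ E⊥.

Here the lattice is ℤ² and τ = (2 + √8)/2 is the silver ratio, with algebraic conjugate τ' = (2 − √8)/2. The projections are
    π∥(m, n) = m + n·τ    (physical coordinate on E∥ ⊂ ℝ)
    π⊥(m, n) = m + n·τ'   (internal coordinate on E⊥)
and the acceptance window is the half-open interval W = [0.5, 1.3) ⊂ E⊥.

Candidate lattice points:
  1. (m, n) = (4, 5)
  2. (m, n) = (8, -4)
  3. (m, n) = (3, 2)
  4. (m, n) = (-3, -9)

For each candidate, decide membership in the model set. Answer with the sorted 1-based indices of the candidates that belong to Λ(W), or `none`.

Numerically τ ≈ 2.4142 and τ' = −1/τ ≈ -0.4142.
#1 (4,5): internal coord 4 + (5)·τ' = +1.9289; +1.9289 ∉ [0.5, 1.3) → out
#2 (8,-4): internal coord 8 + (-4)·τ' = +9.6569; +9.6569 ∉ [0.5, 1.3) → out
#3 (3,2): internal coord 3 + (2)·τ' = +2.1716; +2.1716 ∉ [0.5, 1.3) → out
#4 (-3,-9): internal coord -3 + (-9)·τ' = +0.7279; +0.7279 ∈ [0.5, 1.3) → IN Λ

4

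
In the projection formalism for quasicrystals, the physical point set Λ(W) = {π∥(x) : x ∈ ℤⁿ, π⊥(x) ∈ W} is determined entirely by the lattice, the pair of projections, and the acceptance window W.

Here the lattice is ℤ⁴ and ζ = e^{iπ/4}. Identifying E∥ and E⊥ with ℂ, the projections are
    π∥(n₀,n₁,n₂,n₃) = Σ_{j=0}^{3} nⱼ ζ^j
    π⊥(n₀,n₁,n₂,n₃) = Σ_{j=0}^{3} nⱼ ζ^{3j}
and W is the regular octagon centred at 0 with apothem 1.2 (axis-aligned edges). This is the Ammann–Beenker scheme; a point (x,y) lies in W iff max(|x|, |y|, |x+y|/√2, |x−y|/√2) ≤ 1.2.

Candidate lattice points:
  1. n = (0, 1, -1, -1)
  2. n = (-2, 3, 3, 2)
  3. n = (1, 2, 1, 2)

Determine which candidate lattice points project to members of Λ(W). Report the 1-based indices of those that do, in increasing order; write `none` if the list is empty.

Internal map: ζ^{3j} for j=0..3 gives (1,0), (−√2/2,√2/2), (0,−1), (√2/2,√2/2).
#1 (0, 1, -1, -1): internal (-1.414214, 1.000000); octagon support 1.707107 vs apothem 1.2 → ∉ W
#2 (-2, 3, 3, 2): internal (-2.707107, 0.535534); octagon support 2.707107 vs apothem 1.2 → ∉ W
#3 (1, 2, 1, 2): internal (1.000000, 1.828427); octagon support 2.000000 vs apothem 1.2 → ∉ W

none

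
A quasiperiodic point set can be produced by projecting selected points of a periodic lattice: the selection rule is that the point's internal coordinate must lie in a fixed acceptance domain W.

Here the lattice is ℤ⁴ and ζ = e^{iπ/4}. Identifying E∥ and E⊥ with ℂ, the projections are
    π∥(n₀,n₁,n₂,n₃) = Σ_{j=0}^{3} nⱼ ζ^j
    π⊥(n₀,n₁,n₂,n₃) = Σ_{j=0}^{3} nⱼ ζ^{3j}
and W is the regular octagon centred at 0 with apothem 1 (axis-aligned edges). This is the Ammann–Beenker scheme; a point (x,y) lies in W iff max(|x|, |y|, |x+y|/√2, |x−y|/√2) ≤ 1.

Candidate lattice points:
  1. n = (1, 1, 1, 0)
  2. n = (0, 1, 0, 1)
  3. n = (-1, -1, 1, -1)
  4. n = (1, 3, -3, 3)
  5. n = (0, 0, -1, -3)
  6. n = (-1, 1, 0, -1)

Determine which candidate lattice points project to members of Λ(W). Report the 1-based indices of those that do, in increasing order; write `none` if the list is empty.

With ζ = e^{iπ/4} the internal vectors are ζ^0,ζ^3,ζ^6,ζ^9.
candidate 1: n = (1, 1, 1, 0) → π⊥ ≈ (+0.29289, -0.29289); max(|x|,|y|,|x±y|/√2) = 0.41421 ≤ 1 ⇒ ∈ W
candidate 2: n = (0, 1, 0, 1) → π⊥ ≈ (+0.00000, +1.41421); max(|x|,|y|,|x±y|/√2) = 1.41421 > 1 ⇒ ∉ W
candidate 3: n = (-1, -1, 1, -1) → π⊥ ≈ (-1.00000, -2.41421); max(|x|,|y|,|x±y|/√2) = 2.41421 > 1 ⇒ ∉ W
candidate 4: n = (1, 3, -3, 3) → π⊥ ≈ (+1.00000, +7.24264); max(|x|,|y|,|x±y|/√2) = 7.24264 > 1 ⇒ ∉ W
candidate 5: n = (0, 0, -1, -3) → π⊥ ≈ (-2.12132, -1.12132); max(|x|,|y|,|x±y|/√2) = 2.29289 > 1 ⇒ ∉ W
candidate 6: n = (-1, 1, 0, -1) → π⊥ ≈ (-2.41421, +0.00000); max(|x|,|y|,|x±y|/√2) = 2.41421 > 1 ⇒ ∉ W

1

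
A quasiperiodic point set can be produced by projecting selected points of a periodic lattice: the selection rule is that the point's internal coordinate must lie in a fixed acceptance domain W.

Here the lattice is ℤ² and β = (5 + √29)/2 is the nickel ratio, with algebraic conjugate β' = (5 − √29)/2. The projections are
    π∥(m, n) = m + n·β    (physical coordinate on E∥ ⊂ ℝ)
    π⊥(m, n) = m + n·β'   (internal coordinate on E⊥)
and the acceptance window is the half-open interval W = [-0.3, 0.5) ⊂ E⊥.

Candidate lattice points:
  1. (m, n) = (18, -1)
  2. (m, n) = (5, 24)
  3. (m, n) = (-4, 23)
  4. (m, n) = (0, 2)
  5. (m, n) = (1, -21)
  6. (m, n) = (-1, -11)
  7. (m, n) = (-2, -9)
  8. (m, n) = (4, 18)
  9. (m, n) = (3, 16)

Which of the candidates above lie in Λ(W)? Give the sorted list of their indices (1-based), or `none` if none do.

Numerically β ≈ 5.19258 and β' = −1/β ≈ -0.19258.
[1] lift (18,-1): star map gives 18.19258; window check -0.3 ≤ 18.19258 < 0.5 is false → out
[2] lift (5,24): star map gives 0.37802; window check -0.3 ≤ 0.37802 < 0.5 is true → IN Λ
[3] lift (-4,23): star map gives -8.42940; window check -0.3 ≤ -8.42940 < 0.5 is false → out
[4] lift (0,2): star map gives -0.38516; window check -0.3 ≤ -0.38516 < 0.5 is false → out
[5] lift (1,-21): star map gives 5.04423; window check -0.3 ≤ 5.04423 < 0.5 is false → out
[6] lift (-1,-11): star map gives 1.11841; window check -0.3 ≤ 1.11841 < 0.5 is false → out
[7] lift (-2,-9): star map gives -0.26676; window check -0.3 ≤ -0.26676 < 0.5 is true → IN Λ
[8] lift (4,18): star map gives 0.53352; window check -0.3 ≤ 0.53352 < 0.5 is false → out
[9] lift (3,16): star map gives -0.08132; window check -0.3 ≤ -0.08132 < 0.5 is true → IN Λ

2, 7, 9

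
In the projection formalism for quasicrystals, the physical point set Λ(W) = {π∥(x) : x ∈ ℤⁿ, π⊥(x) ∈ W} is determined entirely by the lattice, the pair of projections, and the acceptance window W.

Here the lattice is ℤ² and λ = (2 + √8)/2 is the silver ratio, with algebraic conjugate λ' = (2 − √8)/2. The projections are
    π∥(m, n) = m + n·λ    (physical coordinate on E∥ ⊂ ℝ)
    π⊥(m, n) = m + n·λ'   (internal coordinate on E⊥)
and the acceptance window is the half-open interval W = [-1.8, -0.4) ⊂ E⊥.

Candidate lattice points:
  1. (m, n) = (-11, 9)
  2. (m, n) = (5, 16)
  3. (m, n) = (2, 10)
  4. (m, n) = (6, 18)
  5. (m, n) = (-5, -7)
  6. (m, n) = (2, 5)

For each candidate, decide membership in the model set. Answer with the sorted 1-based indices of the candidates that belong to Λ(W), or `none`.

Compute λ' = (2−√8)/2 = -0.414214, so π⊥(m,n) = m -0.414214·n.
#1 (-11,9): internal coord -11 + (9)·λ' = -14.727922; -14.727922 ∉ [-1.8, -0.4) → out
#2 (5,16): internal coord 5 + (16)·λ' = -1.627417; -1.627417 ∈ [-1.8, -0.4) → IN Λ
#3 (2,10): internal coord 2 + (10)·λ' = -2.142136; -2.142136 ∉ [-1.8, -0.4) → out
#4 (6,18): internal coord 6 + (18)·λ' = -1.455844; -1.455844 ∈ [-1.8, -0.4) → IN Λ
#5 (-5,-7): internal coord -5 + (-7)·λ' = -2.100505; -2.100505 ∉ [-1.8, -0.4) → out
#6 (2,5): internal coord 2 + (5)·λ' = -0.071068; -0.071068 ∉ [-1.8, -0.4) → out

2, 4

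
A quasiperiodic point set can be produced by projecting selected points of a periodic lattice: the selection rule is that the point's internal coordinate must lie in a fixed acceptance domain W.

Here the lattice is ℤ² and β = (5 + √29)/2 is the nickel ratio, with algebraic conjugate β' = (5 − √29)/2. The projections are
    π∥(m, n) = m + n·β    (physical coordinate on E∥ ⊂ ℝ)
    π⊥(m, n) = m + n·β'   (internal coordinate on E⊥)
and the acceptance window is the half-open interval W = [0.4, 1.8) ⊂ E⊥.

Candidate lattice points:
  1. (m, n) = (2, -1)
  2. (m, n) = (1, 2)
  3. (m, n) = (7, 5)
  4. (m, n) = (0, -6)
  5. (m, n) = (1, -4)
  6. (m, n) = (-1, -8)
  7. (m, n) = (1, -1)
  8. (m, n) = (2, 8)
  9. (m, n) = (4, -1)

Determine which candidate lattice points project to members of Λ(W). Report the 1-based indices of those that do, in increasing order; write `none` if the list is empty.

2, 4, 5, 6, 7, 8

Numerically β ≈ 5.1926 and β' = −1/β ≈ -0.1926.
#1 (2,-1): internal coord 2 + (-1)·β' = +2.1926; +2.1926 ∉ [0.4, 1.8) → out
#2 (1,2): internal coord 1 + (2)·β' = +0.6148; +0.6148 ∈ [0.4, 1.8) → IN Λ
#3 (7,5): internal coord 7 + (5)·β' = +6.0371; +6.0371 ∉ [0.4, 1.8) → out
#4 (0,-6): internal coord 0 + (-6)·β' = +1.1555; +1.1555 ∈ [0.4, 1.8) → IN Λ
#5 (1,-4): internal coord 1 + (-4)·β' = +1.7703; +1.7703 ∈ [0.4, 1.8) → IN Λ
#6 (-1,-8): internal coord -1 + (-8)·β' = +0.5407; +0.5407 ∈ [0.4, 1.8) → IN Λ
#7 (1,-1): internal coord 1 + (-1)·β' = +1.1926; +1.1926 ∈ [0.4, 1.8) → IN Λ
#8 (2,8): internal coord 2 + (8)·β' = +0.4593; +0.4593 ∈ [0.4, 1.8) → IN Λ
#9 (4,-1): internal coord 4 + (-1)·β' = +4.1926; +4.1926 ∉ [0.4, 1.8) → out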